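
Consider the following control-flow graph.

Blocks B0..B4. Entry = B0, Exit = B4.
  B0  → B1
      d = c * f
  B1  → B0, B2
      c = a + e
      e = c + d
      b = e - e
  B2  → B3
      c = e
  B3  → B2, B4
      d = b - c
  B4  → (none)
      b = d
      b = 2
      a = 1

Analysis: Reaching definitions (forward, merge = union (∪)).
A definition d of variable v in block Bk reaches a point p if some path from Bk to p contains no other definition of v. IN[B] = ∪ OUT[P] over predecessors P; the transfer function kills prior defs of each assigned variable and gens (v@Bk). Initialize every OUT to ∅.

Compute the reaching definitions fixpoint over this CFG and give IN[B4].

Fixpoint table:
  B0:  IN={b@B1, c@B1, d@B0, e@B1}  OUT={b@B1, c@B1, d@B0, e@B1}
  B1:  IN={b@B1, c@B1, d@B0, e@B1}  OUT={b@B1, c@B1, d@B0, e@B1}
  B2:  IN={b@B1, c@B1, c@B2, d@B0, d@B3, e@B1}  OUT={b@B1, c@B2, d@B0, d@B3, e@B1}
  B3:  IN={b@B1, c@B2, d@B0, d@B3, e@B1}  OUT={b@B1, c@B2, d@B3, e@B1}
  B4:  IN={b@B1, c@B2, d@B3, e@B1}  OUT={a@B4, b@B4, c@B2, d@B3, e@B1}

Merge at B4: IN[B4] = OUT[B3] = {b@B1, c@B2, d@B3, e@B1}

Answer: {b@B1, c@B2, d@B3, e@B1}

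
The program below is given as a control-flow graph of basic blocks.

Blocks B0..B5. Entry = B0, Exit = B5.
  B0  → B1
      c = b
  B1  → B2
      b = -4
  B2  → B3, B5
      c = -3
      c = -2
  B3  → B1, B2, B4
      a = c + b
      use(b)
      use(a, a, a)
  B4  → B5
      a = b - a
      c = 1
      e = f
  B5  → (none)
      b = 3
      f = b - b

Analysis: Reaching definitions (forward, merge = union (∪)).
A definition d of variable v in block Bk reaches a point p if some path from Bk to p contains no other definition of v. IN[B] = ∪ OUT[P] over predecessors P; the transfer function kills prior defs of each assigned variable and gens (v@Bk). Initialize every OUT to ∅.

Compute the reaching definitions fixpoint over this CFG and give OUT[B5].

Fixpoint table:
  B0: | IN={} | OUT={c@B0}
  B1: | IN={a@B3, b@B1, c@B0, c@B2} | OUT={a@B3, b@B1, c@B0, c@B2}
  B2: | IN={a@B3, b@B1, c@B0, c@B2} | OUT={a@B3, b@B1, c@B2}
  B3: | IN={a@B3, b@B1, c@B2} | OUT={a@B3, b@B1, c@B2}
  B4: | IN={a@B3, b@B1, c@B2} | OUT={a@B4, b@B1, c@B4, e@B4}
  B5: | IN={a@B3, a@B4, b@B1, c@B2, c@B4, e@B4} | OUT={a@B3, a@B4, b@B5, c@B2, c@B4, e@B4, f@B5}

Merge at B5: IN[B5] = OUT[B2] ⊔ OUT[B4] = {a@B3, a@B4, b@B1, c@B2, c@B4, e@B4}
Applying B5's transfer function to that IN value gives OUT[B5] (row B5 above).

Answer: {a@B3, a@B4, b@B5, c@B2, c@B4, e@B4, f@B5}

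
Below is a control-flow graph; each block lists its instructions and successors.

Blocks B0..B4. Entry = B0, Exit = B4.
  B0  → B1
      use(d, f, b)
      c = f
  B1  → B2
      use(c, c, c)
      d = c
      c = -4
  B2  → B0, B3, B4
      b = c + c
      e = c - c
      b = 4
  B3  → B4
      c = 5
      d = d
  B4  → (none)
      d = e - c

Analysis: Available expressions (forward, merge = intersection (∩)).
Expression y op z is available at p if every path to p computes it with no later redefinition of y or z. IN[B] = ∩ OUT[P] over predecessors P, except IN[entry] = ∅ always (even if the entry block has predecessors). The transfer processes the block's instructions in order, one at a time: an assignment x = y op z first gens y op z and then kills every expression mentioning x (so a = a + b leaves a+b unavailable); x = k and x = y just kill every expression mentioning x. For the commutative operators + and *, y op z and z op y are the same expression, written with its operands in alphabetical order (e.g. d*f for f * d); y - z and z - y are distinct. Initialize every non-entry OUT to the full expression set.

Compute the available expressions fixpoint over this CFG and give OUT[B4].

Converged values:
  B0: | IN={} | OUT={}
  B1: | IN={} | OUT={}
  B2: | IN={} | OUT={c+c, c-c}
  B3: | IN={c+c, c-c} | OUT={}
  B4: | IN={} | OUT={e-c}

Merge at B4: IN[B4] = OUT[B2] ∩ OUT[B3] = {}
Applying B4's transfer function to that IN value gives OUT[B4] (row B4 above).

Answer: {e-c}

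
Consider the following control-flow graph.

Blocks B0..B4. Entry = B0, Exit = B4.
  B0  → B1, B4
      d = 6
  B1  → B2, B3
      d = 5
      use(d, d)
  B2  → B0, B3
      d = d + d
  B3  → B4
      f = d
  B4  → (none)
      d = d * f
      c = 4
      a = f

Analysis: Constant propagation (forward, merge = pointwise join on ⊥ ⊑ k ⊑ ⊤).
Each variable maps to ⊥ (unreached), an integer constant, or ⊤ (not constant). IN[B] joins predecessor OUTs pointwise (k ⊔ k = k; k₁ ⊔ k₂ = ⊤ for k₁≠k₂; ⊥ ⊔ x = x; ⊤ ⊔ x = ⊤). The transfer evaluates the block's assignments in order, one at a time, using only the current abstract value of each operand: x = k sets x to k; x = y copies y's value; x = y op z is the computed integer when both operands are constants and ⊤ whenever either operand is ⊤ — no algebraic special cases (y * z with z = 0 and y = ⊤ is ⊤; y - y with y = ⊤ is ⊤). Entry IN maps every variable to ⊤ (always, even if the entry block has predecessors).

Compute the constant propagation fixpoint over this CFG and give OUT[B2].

Fixpoint table:
  B0: | IN=(all ⊤) | OUT={d:6; rest ⊤}
  B1: | IN={d:6; rest ⊤} | OUT={d:5; rest ⊤}
  B2: | IN={d:5; rest ⊤} | OUT={d:10; rest ⊤}
  B3: | IN=(all ⊤) | OUT=(all ⊤)
  B4: | IN=(all ⊤) | OUT={c:4; rest ⊤}

Merge at B2: IN[B2] = OUT[B1] = {a: ⊤, b: ⊤, c: ⊤, d: 5, e: ⊤, f: ⊤}
Applying B2's transfer function to that IN value gives OUT[B2] (row B2 above).

Answer: {a: ⊤, b: ⊤, c: ⊤, d: 10, e: ⊤, f: ⊤}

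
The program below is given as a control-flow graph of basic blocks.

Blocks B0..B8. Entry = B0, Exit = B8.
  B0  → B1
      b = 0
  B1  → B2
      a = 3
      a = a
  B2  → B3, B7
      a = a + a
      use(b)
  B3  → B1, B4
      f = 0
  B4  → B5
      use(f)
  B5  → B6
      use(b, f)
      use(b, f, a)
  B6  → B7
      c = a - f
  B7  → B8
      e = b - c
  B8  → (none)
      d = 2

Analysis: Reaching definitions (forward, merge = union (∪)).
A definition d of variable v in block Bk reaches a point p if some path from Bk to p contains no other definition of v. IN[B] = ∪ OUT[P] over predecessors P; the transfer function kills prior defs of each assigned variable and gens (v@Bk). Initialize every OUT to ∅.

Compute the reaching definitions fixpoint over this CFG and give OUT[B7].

Converged values:
  B0: | IN={} | OUT={b@B0}
  B1: | IN={a@B2, b@B0, f@B3} | OUT={a@B1, b@B0, f@B3}
  B2: | IN={a@B1, b@B0, f@B3} | OUT={a@B2, b@B0, f@B3}
  B3: | IN={a@B2, b@B0, f@B3} | OUT={a@B2, b@B0, f@B3}
  B4: | IN={a@B2, b@B0, f@B3} | OUT={a@B2, b@B0, f@B3}
  B5: | IN={a@B2, b@B0, f@B3} | OUT={a@B2, b@B0, f@B3}
  B6: | IN={a@B2, b@B0, f@B3} | OUT={a@B2, b@B0, c@B6, f@B3}
  B7: | IN={a@B2, b@B0, c@B6, f@B3} | OUT={a@B2, b@B0, c@B6, e@B7, f@B3}
  B8: | IN={a@B2, b@B0, c@B6, e@B7, f@B3} | OUT={a@B2, b@B0, c@B6, d@B8, e@B7, f@B3}

Merge at B7: IN[B7] = OUT[B2] ⊔ OUT[B6] = {a@B2, b@B0, c@B6, f@B3}
Applying B7's transfer function to that IN value gives OUT[B7] (row B7 above).

Answer: {a@B2, b@B0, c@B6, e@B7, f@B3}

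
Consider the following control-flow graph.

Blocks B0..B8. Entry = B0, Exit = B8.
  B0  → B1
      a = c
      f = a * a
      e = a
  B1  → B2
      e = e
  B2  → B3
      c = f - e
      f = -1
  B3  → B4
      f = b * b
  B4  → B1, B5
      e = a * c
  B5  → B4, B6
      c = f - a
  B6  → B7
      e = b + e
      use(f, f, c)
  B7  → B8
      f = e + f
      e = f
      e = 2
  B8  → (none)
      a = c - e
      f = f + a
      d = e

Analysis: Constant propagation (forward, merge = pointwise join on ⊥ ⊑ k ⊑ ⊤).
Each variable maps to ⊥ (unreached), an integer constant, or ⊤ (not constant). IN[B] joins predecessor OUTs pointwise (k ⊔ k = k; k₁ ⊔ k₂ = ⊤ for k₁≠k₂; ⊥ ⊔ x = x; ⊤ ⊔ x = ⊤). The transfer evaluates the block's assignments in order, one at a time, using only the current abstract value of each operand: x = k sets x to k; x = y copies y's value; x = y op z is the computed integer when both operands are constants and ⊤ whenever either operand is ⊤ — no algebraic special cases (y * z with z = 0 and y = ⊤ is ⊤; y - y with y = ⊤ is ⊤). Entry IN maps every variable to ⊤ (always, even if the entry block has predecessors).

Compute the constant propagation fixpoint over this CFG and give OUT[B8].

Answer: {a: ⊤, b: ⊤, c: ⊤, d: 2, e: 2, f: ⊤}

Derivation:
Per-block solution:
  B0: | IN=(all ⊤) | OUT=(all ⊤)
  B1: | IN=(all ⊤) | OUT=(all ⊤)
  B2: | IN=(all ⊤) | OUT={f:-1; rest ⊤}
  B3: | IN={f:-1; rest ⊤} | OUT=(all ⊤)
  B4: | IN=(all ⊤) | OUT=(all ⊤)
  B5: | IN=(all ⊤) | OUT=(all ⊤)
  B6: | IN=(all ⊤) | OUT=(all ⊤)
  B7: | IN=(all ⊤) | OUT={e:2; rest ⊤}
  B8: | IN={e:2; rest ⊤} | OUT={d:2, e:2; rest ⊤}

Merge at B8: IN[B8] = OUT[B7] = {a: ⊤, b: ⊤, c: ⊤, d: ⊤, e: 2, f: ⊤}
Applying B8's transfer function to that IN value gives OUT[B8] (row B8 above).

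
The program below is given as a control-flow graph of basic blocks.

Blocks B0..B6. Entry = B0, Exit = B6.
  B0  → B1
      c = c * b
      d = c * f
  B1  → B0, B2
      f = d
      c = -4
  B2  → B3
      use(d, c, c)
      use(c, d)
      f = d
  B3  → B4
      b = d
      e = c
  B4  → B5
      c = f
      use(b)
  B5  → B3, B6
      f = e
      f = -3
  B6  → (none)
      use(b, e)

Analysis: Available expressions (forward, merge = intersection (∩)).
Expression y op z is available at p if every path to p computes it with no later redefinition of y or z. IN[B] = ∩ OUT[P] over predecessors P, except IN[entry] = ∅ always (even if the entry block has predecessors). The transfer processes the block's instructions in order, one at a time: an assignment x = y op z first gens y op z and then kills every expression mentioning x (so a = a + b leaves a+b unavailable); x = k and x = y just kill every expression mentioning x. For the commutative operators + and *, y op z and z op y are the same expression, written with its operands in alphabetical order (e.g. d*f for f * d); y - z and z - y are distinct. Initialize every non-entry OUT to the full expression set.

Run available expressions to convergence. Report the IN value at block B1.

Answer: {c*f}

Working:
Converged values:
  B0:  IN={}  OUT={c*f}
  B1:  IN={c*f}  OUT={}
  B2:  IN={}  OUT={}
  B3:  IN={}  OUT={}
  B4:  IN={}  OUT={}
  B5:  IN={}  OUT={}
  B6:  IN={}  OUT={}

Merge at B1: IN[B1] = OUT[B0] = {c*f}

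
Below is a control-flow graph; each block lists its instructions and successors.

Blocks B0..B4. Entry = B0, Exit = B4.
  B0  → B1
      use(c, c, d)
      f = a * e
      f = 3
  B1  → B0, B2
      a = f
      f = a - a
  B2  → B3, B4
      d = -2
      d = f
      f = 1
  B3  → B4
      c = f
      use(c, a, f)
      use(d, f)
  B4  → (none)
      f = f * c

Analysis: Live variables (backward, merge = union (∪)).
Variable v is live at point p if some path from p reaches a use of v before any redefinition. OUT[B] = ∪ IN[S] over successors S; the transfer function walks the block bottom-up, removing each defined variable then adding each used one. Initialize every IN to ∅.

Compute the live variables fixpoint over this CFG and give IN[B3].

Answer: {a, d, f}

Working:
Converged values:
  B0:  IN={a, c, d, e}  OUT={c, d, e, f}
  B1:  IN={c, d, e, f}  OUT={a, c, d, e, f}
  B2:  IN={a, c, f}  OUT={a, c, d, f}
  B3:  IN={a, d, f}  OUT={c, f}
  B4:  IN={c, f}  OUT={}

Merge at B3: OUT[B3] = IN[B4] = {c, f}
Applying B3's transfer function to that OUT value gives IN[B3] (row B3 above).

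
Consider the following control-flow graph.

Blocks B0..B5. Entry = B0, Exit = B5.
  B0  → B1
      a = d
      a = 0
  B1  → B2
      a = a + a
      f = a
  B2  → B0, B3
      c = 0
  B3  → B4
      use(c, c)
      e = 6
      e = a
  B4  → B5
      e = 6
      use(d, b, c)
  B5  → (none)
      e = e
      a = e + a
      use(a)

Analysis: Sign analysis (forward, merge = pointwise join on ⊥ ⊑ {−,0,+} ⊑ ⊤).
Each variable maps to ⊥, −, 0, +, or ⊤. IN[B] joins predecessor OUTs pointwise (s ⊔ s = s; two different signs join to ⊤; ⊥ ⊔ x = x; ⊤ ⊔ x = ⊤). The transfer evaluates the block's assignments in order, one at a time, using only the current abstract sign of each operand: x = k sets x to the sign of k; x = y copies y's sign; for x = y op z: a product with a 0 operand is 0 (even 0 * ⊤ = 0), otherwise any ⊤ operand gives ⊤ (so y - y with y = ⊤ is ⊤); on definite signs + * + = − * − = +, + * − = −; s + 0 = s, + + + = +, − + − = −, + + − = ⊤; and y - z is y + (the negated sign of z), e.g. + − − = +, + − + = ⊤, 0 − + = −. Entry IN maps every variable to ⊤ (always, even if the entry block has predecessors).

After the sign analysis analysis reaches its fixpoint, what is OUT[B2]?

Answer: {a: 0, b: ⊤, c: 0, d: ⊤, e: ⊤, f: 0}

Derivation:
Per-block solution:
  B0: | IN=(all ⊤) | OUT={a:0; rest ⊤}
  B1: | IN={a:0; rest ⊤} | OUT={a:0, f:0; rest ⊤}
  B2: | IN={a:0, f:0; rest ⊤} | OUT={a:0, c:0, f:0; rest ⊤}
  B3: | IN={a:0, c:0, f:0; rest ⊤} | OUT={a:0, c:0, e:0, f:0; rest ⊤}
  B4: | IN={a:0, c:0, e:0, f:0; rest ⊤} | OUT={a:0, c:0, e:+, f:0; rest ⊤}
  B5: | IN={a:0, c:0, e:+, f:0; rest ⊤} | OUT={a:+, c:0, e:+, f:0; rest ⊤}

Merge at B2: IN[B2] = OUT[B1] = {a: 0, b: ⊤, c: ⊤, d: ⊤, e: ⊤, f: 0}
Applying B2's transfer function to that IN value gives OUT[B2] (row B2 above).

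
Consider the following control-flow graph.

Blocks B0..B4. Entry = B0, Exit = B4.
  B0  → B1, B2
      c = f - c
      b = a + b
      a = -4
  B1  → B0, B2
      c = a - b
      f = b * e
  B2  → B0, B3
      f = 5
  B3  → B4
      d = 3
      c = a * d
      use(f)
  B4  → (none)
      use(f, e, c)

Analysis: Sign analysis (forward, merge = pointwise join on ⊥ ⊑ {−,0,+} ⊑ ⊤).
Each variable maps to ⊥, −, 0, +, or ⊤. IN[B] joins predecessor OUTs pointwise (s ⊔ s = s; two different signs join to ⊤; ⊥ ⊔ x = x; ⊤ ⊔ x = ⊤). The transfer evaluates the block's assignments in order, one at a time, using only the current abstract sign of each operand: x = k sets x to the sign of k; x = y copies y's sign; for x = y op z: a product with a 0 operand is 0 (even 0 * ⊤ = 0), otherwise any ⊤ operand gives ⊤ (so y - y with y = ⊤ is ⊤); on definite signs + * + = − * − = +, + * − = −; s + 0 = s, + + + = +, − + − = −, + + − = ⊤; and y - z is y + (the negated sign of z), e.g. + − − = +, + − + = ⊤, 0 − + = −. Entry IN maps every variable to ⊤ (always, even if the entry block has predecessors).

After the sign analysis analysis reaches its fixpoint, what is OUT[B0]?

Answer: {a: -, b: ⊤, c: ⊤, d: ⊤, e: ⊤, f: ⊤}

Working:
Converged values:
  B0:  IN=(all ⊤)  OUT={a:-; rest ⊤}
  B1:  IN={a:-; rest ⊤}  OUT={a:-; rest ⊤}
  B2:  IN={a:-; rest ⊤}  OUT={a:-, f:+; rest ⊤}
  B3:  IN={a:-, f:+; rest ⊤}  OUT={a:-, c:-, d:+, f:+; rest ⊤}
  B4:  IN={a:-, c:-, d:+, f:+; rest ⊤}  OUT={a:-, c:-, d:+, f:+; rest ⊤}

Merge at B0 (entry node, so the boundary value (all ⊤) is joined with the incoming edge(s)): IN[B0] = (all ⊤) ⊔ OUT[B1] ⊔ OUT[B2] = {a: ⊤, b: ⊤, c: ⊤, d: ⊤, e: ⊤, f: ⊤}
Applying B0's transfer function to that IN value gives OUT[B0] (row B0 above).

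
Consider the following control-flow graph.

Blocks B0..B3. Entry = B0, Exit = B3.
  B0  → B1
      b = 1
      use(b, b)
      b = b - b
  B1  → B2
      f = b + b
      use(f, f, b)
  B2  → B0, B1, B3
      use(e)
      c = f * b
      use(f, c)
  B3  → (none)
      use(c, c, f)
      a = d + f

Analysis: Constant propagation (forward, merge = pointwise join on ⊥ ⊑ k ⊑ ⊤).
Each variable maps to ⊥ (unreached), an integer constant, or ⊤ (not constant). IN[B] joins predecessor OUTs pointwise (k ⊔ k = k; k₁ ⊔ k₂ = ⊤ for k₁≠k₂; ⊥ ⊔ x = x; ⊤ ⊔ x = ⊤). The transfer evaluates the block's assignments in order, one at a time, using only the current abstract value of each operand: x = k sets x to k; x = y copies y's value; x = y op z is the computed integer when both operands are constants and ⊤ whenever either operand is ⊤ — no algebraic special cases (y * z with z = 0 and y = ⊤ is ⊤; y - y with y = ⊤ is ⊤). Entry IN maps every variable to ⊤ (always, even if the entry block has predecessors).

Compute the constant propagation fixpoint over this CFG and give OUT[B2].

Fixpoint table:
  B0: | IN=(all ⊤) | OUT={b:0; rest ⊤}
  B1: | IN={b:0; rest ⊤} | OUT={b:0, f:0; rest ⊤}
  B2: | IN={b:0, f:0; rest ⊤} | OUT={b:0, c:0, f:0; rest ⊤}
  B3: | IN={b:0, c:0, f:0; rest ⊤} | OUT={b:0, c:0, f:0; rest ⊤}

Merge at B2: IN[B2] = OUT[B1] = {a: ⊤, b: 0, c: ⊤, d: ⊤, e: ⊤, f: 0}
Applying B2's transfer function to that IN value gives OUT[B2] (row B2 above).

Answer: {a: ⊤, b: 0, c: 0, d: ⊤, e: ⊤, f: 0}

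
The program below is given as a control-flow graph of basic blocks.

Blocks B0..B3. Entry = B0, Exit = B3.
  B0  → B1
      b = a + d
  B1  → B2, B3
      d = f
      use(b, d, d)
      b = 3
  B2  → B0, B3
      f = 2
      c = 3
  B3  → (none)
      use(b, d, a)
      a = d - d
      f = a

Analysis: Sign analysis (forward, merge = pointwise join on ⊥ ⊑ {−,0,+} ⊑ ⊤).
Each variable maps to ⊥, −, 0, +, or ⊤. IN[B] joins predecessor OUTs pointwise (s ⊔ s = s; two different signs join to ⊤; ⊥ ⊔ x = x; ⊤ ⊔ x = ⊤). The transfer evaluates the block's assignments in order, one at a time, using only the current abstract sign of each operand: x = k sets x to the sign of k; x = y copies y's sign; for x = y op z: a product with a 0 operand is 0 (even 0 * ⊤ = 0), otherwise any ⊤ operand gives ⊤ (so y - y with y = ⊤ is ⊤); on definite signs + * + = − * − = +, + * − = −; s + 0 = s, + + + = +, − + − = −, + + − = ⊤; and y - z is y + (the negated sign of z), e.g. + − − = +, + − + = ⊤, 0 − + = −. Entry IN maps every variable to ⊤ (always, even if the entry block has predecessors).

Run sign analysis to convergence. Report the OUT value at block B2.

Fixpoint table:
  B0:   IN=(all ⊤)   OUT=(all ⊤)
  B1:   IN=(all ⊤)   OUT={b:+; rest ⊤}
  B2:   IN={b:+; rest ⊤}   OUT={b:+, c:+, f:+; rest ⊤}
  B3:   IN={b:+; rest ⊤}   OUT={b:+; rest ⊤}

Merge at B2: IN[B2] = OUT[B1] = {a: ⊤, b: +, c: ⊤, d: ⊤, e: ⊤, f: ⊤}
Applying B2's transfer function to that IN value gives OUT[B2] (row B2 above).

Answer: {a: ⊤, b: +, c: +, d: ⊤, e: ⊤, f: +}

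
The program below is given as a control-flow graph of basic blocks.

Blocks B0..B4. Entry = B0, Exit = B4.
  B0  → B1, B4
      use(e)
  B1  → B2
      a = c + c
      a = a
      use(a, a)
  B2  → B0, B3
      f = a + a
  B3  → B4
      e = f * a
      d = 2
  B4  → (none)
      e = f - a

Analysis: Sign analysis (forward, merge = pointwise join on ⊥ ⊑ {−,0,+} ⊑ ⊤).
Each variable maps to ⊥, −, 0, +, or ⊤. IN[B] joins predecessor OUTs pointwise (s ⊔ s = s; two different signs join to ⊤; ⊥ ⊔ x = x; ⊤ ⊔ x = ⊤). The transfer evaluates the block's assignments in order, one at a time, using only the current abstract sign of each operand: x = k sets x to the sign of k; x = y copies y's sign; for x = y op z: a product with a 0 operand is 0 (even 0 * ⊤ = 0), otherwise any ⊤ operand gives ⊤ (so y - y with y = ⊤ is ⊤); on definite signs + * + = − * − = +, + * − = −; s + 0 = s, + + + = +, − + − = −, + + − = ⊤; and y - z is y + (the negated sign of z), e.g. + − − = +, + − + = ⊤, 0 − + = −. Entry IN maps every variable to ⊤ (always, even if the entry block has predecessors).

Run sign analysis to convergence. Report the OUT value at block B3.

Answer: {a: ⊤, b: ⊤, c: ⊤, d: +, e: ⊤, f: ⊤}

Trace:
Fixpoint table:
  B0:  IN=(all ⊤)  OUT=(all ⊤)
  B1:  IN=(all ⊤)  OUT=(all ⊤)
  B2:  IN=(all ⊤)  OUT=(all ⊤)
  B3:  IN=(all ⊤)  OUT={d:+; rest ⊤}
  B4:  IN=(all ⊤)  OUT=(all ⊤)

Merge at B3: IN[B3] = OUT[B2] = {a: ⊤, b: ⊤, c: ⊤, d: ⊤, e: ⊤, f: ⊤}
Applying B3's transfer function to that IN value gives OUT[B3] (row B3 above).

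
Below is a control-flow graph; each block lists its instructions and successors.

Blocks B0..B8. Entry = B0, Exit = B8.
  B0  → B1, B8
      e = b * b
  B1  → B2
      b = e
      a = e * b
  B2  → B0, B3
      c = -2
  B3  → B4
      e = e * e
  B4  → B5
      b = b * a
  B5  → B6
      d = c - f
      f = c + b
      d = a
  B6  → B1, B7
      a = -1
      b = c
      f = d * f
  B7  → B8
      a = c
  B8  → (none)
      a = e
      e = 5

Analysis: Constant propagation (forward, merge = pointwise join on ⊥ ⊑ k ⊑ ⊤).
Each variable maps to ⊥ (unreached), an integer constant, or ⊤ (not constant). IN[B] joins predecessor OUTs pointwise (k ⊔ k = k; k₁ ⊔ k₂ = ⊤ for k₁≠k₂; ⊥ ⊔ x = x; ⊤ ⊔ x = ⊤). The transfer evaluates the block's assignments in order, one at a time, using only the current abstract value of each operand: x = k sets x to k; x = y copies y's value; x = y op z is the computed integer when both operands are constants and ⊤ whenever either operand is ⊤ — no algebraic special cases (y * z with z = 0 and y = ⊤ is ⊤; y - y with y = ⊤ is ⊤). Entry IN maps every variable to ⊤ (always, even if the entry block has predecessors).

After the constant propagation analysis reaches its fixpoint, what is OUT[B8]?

Converged values:
  B0: | IN=(all ⊤) | OUT=(all ⊤)
  B1: | IN=(all ⊤) | OUT=(all ⊤)
  B2: | IN=(all ⊤) | OUT={c:-2; rest ⊤}
  B3: | IN={c:-2; rest ⊤} | OUT={c:-2; rest ⊤}
  B4: | IN={c:-2; rest ⊤} | OUT={c:-2; rest ⊤}
  B5: | IN={c:-2; rest ⊤} | OUT={c:-2; rest ⊤}
  B6: | IN={c:-2; rest ⊤} | OUT={a:-1, b:-2, c:-2; rest ⊤}
  B7: | IN={a:-1, b:-2, c:-2; rest ⊤} | OUT={a:-2, b:-2, c:-2; rest ⊤}
  B8: | IN=(all ⊤) | OUT={e:5; rest ⊤}

Merge at B8: IN[B8] = OUT[B0] ⊔ OUT[B7] = {a: ⊤, b: ⊤, c: ⊤, d: ⊤, e: ⊤, f: ⊤}
Applying B8's transfer function to that IN value gives OUT[B8] (row B8 above).

Answer: {a: ⊤, b: ⊤, c: ⊤, d: ⊤, e: 5, f: ⊤}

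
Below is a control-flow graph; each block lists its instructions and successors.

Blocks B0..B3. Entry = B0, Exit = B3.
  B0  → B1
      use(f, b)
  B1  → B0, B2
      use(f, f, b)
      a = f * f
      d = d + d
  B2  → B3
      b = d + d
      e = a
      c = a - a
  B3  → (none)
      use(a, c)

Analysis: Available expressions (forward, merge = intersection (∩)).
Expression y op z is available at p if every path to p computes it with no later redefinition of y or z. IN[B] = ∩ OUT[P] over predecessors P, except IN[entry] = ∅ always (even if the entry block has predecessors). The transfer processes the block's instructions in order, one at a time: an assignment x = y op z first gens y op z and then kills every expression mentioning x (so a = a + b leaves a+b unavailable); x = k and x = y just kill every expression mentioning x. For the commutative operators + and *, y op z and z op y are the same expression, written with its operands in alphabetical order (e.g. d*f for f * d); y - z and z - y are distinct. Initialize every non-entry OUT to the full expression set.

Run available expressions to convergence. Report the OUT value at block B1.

Converged values:
  B0: | IN={} | OUT={}
  B1: | IN={} | OUT={f*f}
  B2: | IN={f*f} | OUT={a-a, d+d, f*f}
  B3: | IN={a-a, d+d, f*f} | OUT={a-a, d+d, f*f}

Merge at B1: IN[B1] = OUT[B0] = {}
Applying B1's transfer function to that IN value gives OUT[B1] (row B1 above).

Answer: {f*f}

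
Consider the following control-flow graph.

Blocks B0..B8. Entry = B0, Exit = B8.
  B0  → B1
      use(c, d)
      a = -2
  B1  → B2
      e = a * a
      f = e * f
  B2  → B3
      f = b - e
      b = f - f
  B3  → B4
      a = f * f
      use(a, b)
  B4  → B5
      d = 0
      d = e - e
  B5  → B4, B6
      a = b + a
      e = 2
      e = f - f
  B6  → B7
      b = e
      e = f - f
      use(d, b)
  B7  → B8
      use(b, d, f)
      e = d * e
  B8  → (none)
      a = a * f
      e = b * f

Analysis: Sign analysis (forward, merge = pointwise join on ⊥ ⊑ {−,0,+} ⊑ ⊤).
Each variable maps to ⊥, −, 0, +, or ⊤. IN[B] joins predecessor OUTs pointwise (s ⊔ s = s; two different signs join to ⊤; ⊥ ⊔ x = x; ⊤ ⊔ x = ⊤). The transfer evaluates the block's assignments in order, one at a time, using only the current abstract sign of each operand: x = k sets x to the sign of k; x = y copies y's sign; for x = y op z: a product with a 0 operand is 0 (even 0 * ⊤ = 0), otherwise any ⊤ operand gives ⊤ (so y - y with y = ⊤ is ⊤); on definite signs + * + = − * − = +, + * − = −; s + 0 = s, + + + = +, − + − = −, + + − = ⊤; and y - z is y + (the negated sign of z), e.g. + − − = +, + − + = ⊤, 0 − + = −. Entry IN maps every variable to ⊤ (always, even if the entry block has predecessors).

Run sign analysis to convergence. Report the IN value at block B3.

Converged values:
  B0: | IN=(all ⊤) | OUT={a:-; rest ⊤}
  B1: | IN={a:-; rest ⊤} | OUT={a:-, e:+; rest ⊤}
  B2: | IN={a:-, e:+; rest ⊤} | OUT={a:-, e:+; rest ⊤}
  B3: | IN={a:-, e:+; rest ⊤} | OUT={e:+; rest ⊤}
  B4: | IN=(all ⊤) | OUT=(all ⊤)
  B5: | IN=(all ⊤) | OUT=(all ⊤)
  B6: | IN=(all ⊤) | OUT=(all ⊤)
  B7: | IN=(all ⊤) | OUT=(all ⊤)
  B8: | IN=(all ⊤) | OUT=(all ⊤)

Merge at B3: IN[B3] = OUT[B2] = {a: -, b: ⊤, c: ⊤, d: ⊤, e: +, f: ⊤}

Answer: {a: -, b: ⊤, c: ⊤, d: ⊤, e: +, f: ⊤}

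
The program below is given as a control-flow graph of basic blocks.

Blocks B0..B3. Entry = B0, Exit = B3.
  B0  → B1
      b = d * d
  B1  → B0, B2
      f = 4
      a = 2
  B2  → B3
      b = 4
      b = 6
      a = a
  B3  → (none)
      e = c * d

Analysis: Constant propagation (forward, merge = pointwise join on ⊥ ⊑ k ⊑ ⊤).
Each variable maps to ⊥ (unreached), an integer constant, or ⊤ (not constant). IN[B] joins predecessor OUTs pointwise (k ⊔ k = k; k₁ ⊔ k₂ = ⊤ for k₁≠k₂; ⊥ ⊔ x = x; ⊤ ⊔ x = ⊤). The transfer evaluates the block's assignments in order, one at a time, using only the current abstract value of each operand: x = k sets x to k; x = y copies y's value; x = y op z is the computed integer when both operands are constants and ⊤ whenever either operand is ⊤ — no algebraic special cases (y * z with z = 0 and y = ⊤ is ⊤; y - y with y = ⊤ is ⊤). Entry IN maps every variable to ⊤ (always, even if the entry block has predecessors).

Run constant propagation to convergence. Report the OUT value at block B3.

Answer: {a: 2, b: 6, c: ⊤, d: ⊤, e: ⊤, f: 4}

Trace:
Per-block solution:
  B0:   IN=(all ⊤)   OUT=(all ⊤)
  B1:   IN=(all ⊤)   OUT={a:2, f:4; rest ⊤}
  B2:   IN={a:2, f:4; rest ⊤}   OUT={a:2, b:6, f:4; rest ⊤}
  B3:   IN={a:2, b:6, f:4; rest ⊤}   OUT={a:2, b:6, f:4; rest ⊤}

Merge at B3: IN[B3] = OUT[B2] = {a: 2, b: 6, c: ⊤, d: ⊤, e: ⊤, f: 4}
Applying B3's transfer function to that IN value gives OUT[B3] (row B3 above).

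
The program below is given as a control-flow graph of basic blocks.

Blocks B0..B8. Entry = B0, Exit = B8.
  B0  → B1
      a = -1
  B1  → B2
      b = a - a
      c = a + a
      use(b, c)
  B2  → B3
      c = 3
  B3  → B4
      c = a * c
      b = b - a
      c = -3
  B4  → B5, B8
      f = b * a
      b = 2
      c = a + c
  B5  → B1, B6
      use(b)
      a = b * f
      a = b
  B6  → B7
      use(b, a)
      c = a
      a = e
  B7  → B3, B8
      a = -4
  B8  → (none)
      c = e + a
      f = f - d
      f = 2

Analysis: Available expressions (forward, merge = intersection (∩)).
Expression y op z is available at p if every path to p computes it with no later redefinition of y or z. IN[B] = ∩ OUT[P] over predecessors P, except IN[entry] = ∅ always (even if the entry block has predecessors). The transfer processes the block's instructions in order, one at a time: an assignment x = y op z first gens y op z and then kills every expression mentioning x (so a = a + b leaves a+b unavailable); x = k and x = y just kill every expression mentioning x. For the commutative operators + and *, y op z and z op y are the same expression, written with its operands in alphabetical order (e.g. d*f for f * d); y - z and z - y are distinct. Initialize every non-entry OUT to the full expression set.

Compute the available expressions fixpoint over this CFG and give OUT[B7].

Answer: {b*f}

Trace:
Fixpoint table:
  B0:  IN={}  OUT={}
  B1:  IN={}  OUT={a+a, a-a}
  B2:  IN={a+a, a-a}  OUT={a+a, a-a}
  B3:  IN={}  OUT={}
  B4:  IN={}  OUT={}
  B5:  IN={}  OUT={b*f}
  B6:  IN={b*f}  OUT={b*f}
  B7:  IN={b*f}  OUT={b*f}
  B8:  IN={}  OUT={a+e}

Merge at B7: IN[B7] = OUT[B6] = {b*f}
Applying B7's transfer function to that IN value gives OUT[B7] (row B7 above).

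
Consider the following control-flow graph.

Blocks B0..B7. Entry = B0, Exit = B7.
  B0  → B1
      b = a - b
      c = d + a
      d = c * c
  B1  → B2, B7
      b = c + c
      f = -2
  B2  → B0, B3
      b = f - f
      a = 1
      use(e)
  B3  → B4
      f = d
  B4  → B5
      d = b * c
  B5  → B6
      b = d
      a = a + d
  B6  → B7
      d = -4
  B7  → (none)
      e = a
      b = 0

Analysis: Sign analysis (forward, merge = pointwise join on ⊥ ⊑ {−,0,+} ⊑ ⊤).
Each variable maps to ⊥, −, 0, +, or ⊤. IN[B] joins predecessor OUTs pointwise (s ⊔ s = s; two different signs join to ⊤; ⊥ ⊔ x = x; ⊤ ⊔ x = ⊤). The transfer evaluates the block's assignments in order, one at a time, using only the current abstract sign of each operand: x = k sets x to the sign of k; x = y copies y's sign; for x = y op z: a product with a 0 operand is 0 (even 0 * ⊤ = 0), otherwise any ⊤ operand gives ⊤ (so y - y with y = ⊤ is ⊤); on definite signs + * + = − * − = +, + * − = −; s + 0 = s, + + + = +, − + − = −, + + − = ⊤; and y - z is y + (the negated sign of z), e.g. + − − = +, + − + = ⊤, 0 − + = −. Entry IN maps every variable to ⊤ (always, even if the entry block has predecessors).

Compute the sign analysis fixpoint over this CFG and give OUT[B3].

Answer: {a: +, b: ⊤, c: ⊤, d: ⊤, e: ⊤, f: ⊤}

Derivation:
Per-block solution:
  B0:  IN=(all ⊤)  OUT=(all ⊤)
  B1:  IN=(all ⊤)  OUT={f:-; rest ⊤}
  B2:  IN={f:-; rest ⊤}  OUT={a:+, f:-; rest ⊤}
  B3:  IN={a:+, f:-; rest ⊤}  OUT={a:+; rest ⊤}
  B4:  IN={a:+; rest ⊤}  OUT={a:+; rest ⊤}
  B5:  IN={a:+; rest ⊤}  OUT=(all ⊤)
  B6:  IN=(all ⊤)  OUT={d:-; rest ⊤}
  B7:  IN=(all ⊤)  OUT={b:0; rest ⊤}

Merge at B3: IN[B3] = OUT[B2] = {a: +, b: ⊤, c: ⊤, d: ⊤, e: ⊤, f: -}
Applying B3's transfer function to that IN value gives OUT[B3] (row B3 above).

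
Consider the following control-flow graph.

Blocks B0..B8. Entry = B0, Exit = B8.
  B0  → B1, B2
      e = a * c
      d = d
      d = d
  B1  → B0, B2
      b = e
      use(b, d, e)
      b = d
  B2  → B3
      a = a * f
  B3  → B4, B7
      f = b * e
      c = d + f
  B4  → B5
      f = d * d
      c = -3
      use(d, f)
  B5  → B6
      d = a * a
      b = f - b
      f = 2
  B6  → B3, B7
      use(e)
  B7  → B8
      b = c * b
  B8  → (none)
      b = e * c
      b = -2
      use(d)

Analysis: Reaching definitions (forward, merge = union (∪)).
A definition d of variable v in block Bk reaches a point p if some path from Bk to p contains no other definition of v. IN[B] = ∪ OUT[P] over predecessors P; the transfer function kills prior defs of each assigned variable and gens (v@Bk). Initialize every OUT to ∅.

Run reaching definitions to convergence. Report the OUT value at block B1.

Answer: {b@B1, d@B0, e@B0}

Derivation:
Converged values:
  B0: | IN={b@B1, d@B0, e@B0} | OUT={b@B1, d@B0, e@B0}
  B1: | IN={b@B1, d@B0, e@B0} | OUT={b@B1, d@B0, e@B0}
  B2: | IN={b@B1, d@B0, e@B0} | OUT={a@B2, b@B1, d@B0, e@B0}
  B3: | IN={a@B2, b@B1, b@B5, c@B4, d@B0, d@B5, e@B0, f@B5} | OUT={a@B2, b@B1, b@B5, c@B3, d@B0, d@B5, e@B0, f@B3}
  B4: | IN={a@B2, b@B1, b@B5, c@B3, d@B0, d@B5, e@B0, f@B3} | OUT={a@B2, b@B1, b@B5, c@B4, d@B0, d@B5, e@B0, f@B4}
  B5: | IN={a@B2, b@B1, b@B5, c@B4, d@B0, d@B5, e@B0, f@B4} | OUT={a@B2, b@B5, c@B4, d@B5, e@B0, f@B5}
  B6: | IN={a@B2, b@B5, c@B4, d@B5, e@B0, f@B5} | OUT={a@B2, b@B5, c@B4, d@B5, e@B0, f@B5}
  B7: | IN={a@B2, b@B1, b@B5, c@B3, c@B4, d@B0, d@B5, e@B0, f@B3, f@B5} | OUT={a@B2, b@B7, c@B3, c@B4, d@B0, d@B5, e@B0, f@B3, f@B5}
  B8: | IN={a@B2, b@B7, c@B3, c@B4, d@B0, d@B5, e@B0, f@B3, f@B5} | OUT={a@B2, b@B8, c@B3, c@B4, d@B0, d@B5, e@B0, f@B3, f@B5}

Merge at B1: IN[B1] = OUT[B0] = {b@B1, d@B0, e@B0}
Applying B1's transfer function to that IN value gives OUT[B1] (row B1 above).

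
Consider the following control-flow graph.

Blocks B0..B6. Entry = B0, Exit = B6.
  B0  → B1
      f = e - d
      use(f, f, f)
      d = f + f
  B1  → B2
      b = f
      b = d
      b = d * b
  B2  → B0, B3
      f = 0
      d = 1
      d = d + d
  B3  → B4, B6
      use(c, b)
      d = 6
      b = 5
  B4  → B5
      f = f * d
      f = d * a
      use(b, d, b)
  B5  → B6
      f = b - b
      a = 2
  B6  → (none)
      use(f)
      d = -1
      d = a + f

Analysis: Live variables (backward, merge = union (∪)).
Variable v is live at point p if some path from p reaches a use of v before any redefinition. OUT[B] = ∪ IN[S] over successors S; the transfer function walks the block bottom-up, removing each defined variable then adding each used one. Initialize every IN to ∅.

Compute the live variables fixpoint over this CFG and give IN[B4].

Per-block solution:
  B0:  IN={a, c, d, e}  OUT={a, c, d, e, f}
  B1:  IN={a, c, d, e, f}  OUT={a, b, c, e}
  B2:  IN={a, b, c, e}  OUT={a, b, c, d, e, f}
  B3:  IN={a, b, c, f}  OUT={a, b, d, f}
  B4:  IN={a, b, d, f}  OUT={b}
  B5:  IN={b}  OUT={a, f}
  B6:  IN={a, f}  OUT={}

Merge at B4: OUT[B4] = IN[B5] = {b}
Applying B4's transfer function to that OUT value gives IN[B4] (row B4 above).

Answer: {a, b, d, f}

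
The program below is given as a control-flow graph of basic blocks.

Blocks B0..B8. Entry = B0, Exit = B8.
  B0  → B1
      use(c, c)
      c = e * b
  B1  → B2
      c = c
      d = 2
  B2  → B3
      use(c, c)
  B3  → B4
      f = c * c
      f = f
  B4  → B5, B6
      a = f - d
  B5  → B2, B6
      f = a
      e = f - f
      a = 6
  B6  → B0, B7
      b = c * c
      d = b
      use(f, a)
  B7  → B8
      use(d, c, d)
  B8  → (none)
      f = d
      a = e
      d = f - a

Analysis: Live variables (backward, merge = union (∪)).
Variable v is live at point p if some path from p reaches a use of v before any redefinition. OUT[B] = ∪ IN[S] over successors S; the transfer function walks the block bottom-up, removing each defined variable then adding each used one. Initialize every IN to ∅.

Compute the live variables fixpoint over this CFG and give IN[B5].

Answer: {a, c, d}

Derivation:
Per-block solution:
  B0: | IN={b, c, e} | OUT={c, e}
  B1: | IN={c, e} | OUT={c, d, e}
  B2: | IN={c, d, e} | OUT={c, d, e}
  B3: | IN={c, d, e} | OUT={c, d, e, f}
  B4: | IN={c, d, e, f} | OUT={a, c, d, e, f}
  B5: | IN={a, c, d} | OUT={a, c, d, e, f}
  B6: | IN={a, c, e, f} | OUT={b, c, d, e}
  B7: | IN={c, d, e} | OUT={d, e}
  B8: | IN={d, e} | OUT={}

Merge at B5: OUT[B5] = IN[B2] ⊔ IN[B6] = {a, c, d, e, f}
Applying B5's transfer function to that OUT value gives IN[B5] (row B5 above).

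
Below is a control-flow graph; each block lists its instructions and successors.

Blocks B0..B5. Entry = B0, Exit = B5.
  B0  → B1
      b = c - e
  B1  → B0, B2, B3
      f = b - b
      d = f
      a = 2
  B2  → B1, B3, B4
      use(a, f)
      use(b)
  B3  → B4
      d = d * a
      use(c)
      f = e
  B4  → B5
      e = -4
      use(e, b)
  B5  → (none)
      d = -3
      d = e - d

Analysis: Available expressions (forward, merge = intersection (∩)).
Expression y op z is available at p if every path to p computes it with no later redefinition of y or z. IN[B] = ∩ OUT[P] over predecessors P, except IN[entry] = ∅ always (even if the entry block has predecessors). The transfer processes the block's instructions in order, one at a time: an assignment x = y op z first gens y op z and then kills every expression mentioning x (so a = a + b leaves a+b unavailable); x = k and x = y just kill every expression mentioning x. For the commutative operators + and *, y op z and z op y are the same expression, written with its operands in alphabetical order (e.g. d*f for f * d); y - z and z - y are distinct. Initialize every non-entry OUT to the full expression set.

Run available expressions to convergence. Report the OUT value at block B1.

Converged values:
  B0:  IN={}  OUT={c-e}
  B1:  IN={c-e}  OUT={b-b, c-e}
  B2:  IN={b-b, c-e}  OUT={b-b, c-e}
  B3:  IN={b-b, c-e}  OUT={b-b, c-e}
  B4:  IN={b-b, c-e}  OUT={b-b}
  B5:  IN={b-b}  OUT={b-b}

Merge at B1: IN[B1] = OUT[B0] ∩ OUT[B2] = {c-e}
Applying B1's transfer function to that IN value gives OUT[B1] (row B1 above).

Answer: {b-b, c-e}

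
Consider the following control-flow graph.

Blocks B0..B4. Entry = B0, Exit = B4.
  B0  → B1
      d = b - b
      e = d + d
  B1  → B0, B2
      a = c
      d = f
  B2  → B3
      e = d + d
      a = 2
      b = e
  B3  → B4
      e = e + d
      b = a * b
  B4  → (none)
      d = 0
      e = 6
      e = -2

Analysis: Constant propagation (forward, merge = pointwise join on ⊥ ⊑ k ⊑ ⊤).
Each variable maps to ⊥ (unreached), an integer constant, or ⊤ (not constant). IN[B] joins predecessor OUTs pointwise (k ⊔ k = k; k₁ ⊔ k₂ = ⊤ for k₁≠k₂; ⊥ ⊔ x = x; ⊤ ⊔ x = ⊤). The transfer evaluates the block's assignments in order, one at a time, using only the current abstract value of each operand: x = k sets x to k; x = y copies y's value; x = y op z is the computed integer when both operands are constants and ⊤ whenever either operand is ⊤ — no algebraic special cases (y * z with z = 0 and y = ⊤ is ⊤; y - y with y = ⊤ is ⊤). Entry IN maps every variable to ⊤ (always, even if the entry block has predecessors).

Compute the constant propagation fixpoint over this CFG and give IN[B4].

Fixpoint table:
  B0:  IN=(all ⊤)  OUT=(all ⊤)
  B1:  IN=(all ⊤)  OUT=(all ⊤)
  B2:  IN=(all ⊤)  OUT={a:2; rest ⊤}
  B3:  IN={a:2; rest ⊤}  OUT={a:2; rest ⊤}
  B4:  IN={a:2; rest ⊤}  OUT={a:2, d:0, e:-2; rest ⊤}

Merge at B4: IN[B4] = OUT[B3] = {a: 2, b: ⊤, c: ⊤, d: ⊤, e: ⊤, f: ⊤}

Answer: {a: 2, b: ⊤, c: ⊤, d: ⊤, e: ⊤, f: ⊤}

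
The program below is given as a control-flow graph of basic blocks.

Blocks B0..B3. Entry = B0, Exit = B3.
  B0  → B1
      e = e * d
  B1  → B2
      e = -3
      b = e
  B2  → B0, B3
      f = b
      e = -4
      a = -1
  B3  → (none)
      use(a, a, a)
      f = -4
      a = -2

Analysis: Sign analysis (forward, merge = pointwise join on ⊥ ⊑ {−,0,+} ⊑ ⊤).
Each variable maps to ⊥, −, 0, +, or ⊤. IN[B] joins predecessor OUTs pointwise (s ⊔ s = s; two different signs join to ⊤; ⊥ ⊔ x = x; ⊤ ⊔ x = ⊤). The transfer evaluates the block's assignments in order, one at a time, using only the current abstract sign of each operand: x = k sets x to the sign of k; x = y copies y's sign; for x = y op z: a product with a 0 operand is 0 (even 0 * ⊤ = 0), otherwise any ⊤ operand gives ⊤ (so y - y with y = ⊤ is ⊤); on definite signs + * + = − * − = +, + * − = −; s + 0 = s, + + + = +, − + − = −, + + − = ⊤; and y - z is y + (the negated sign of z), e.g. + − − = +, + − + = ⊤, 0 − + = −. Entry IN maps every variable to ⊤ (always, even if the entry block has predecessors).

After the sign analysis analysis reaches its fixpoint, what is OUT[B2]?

Answer: {a: -, b: -, c: ⊤, d: ⊤, e: -, f: -}

Working:
Converged values:
  B0:  IN=(all ⊤)  OUT=(all ⊤)
  B1:  IN=(all ⊤)  OUT={b:-, e:-; rest ⊤}
  B2:  IN={b:-, e:-; rest ⊤}  OUT={a:-, b:-, e:-, f:-; rest ⊤}
  B3:  IN={a:-, b:-, e:-, f:-; rest ⊤}  OUT={a:-, b:-, e:-, f:-; rest ⊤}

Merge at B2: IN[B2] = OUT[B1] = {a: ⊤, b: -, c: ⊤, d: ⊤, e: -, f: ⊤}
Applying B2's transfer function to that IN value gives OUT[B2] (row B2 above).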